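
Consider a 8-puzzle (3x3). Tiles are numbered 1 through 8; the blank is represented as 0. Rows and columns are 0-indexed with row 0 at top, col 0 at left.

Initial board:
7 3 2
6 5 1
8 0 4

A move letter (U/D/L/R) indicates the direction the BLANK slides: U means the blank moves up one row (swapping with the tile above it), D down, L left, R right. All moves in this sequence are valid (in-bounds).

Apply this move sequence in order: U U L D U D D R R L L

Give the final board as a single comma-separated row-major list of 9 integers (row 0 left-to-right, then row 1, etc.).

Answer: 6, 7, 2, 8, 3, 1, 0, 5, 4

Derivation:
After move 1 (U):
7 3 2
6 0 1
8 5 4

After move 2 (U):
7 0 2
6 3 1
8 5 4

After move 3 (L):
0 7 2
6 3 1
8 5 4

After move 4 (D):
6 7 2
0 3 1
8 5 4

After move 5 (U):
0 7 2
6 3 1
8 5 4

After move 6 (D):
6 7 2
0 3 1
8 5 4

After move 7 (D):
6 7 2
8 3 1
0 5 4

After move 8 (R):
6 7 2
8 3 1
5 0 4

After move 9 (R):
6 7 2
8 3 1
5 4 0

After move 10 (L):
6 7 2
8 3 1
5 0 4

After move 11 (L):
6 7 2
8 3 1
0 5 4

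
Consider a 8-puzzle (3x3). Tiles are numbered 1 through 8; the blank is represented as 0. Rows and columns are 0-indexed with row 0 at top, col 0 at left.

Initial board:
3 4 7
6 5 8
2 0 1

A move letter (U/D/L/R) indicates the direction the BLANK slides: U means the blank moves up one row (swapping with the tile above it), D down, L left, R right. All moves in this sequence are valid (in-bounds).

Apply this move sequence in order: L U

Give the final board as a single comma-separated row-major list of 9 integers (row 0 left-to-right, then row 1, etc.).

Answer: 3, 4, 7, 0, 5, 8, 6, 2, 1

Derivation:
After move 1 (L):
3 4 7
6 5 8
0 2 1

After move 2 (U):
3 4 7
0 5 8
6 2 1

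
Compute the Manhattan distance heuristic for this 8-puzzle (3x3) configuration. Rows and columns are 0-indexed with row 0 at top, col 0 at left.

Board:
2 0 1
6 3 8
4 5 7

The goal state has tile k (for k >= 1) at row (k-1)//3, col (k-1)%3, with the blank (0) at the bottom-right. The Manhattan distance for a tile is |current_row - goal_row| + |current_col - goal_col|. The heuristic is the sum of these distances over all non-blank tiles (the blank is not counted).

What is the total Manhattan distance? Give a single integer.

Tile 2: (0,0)->(0,1) = 1
Tile 1: (0,2)->(0,0) = 2
Tile 6: (1,0)->(1,2) = 2
Tile 3: (1,1)->(0,2) = 2
Tile 8: (1,2)->(2,1) = 2
Tile 4: (2,0)->(1,0) = 1
Tile 5: (2,1)->(1,1) = 1
Tile 7: (2,2)->(2,0) = 2
Sum: 1 + 2 + 2 + 2 + 2 + 1 + 1 + 2 = 13

Answer: 13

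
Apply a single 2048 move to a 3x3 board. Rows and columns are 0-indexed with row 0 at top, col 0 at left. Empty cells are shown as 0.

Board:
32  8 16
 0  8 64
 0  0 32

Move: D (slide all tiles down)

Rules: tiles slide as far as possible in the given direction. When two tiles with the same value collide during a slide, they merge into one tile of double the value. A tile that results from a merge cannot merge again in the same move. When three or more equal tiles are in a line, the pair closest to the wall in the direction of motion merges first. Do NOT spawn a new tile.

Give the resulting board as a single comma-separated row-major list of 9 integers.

Answer: 0, 0, 16, 0, 0, 64, 32, 16, 32

Derivation:
Slide down:
col 0: [32, 0, 0] -> [0, 0, 32]
col 1: [8, 8, 0] -> [0, 0, 16]
col 2: [16, 64, 32] -> [16, 64, 32]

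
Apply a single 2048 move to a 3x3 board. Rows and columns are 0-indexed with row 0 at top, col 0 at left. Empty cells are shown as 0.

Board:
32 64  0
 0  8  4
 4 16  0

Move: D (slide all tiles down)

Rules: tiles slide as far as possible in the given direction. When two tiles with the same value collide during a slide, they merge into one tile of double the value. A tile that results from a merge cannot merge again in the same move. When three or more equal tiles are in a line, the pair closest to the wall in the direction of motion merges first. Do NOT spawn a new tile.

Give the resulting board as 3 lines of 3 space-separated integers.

Answer:  0 64  0
32  8  0
 4 16  4

Derivation:
Slide down:
col 0: [32, 0, 4] -> [0, 32, 4]
col 1: [64, 8, 16] -> [64, 8, 16]
col 2: [0, 4, 0] -> [0, 0, 4]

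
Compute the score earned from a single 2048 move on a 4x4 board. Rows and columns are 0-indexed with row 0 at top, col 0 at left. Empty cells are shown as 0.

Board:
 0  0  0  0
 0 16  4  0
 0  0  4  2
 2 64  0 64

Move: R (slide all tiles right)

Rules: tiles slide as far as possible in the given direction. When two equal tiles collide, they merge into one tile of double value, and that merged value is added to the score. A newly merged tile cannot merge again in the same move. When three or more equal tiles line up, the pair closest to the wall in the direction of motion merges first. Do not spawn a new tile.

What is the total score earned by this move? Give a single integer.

Answer: 128

Derivation:
Slide right:
row 0: [0, 0, 0, 0] -> [0, 0, 0, 0]  score +0 (running 0)
row 1: [0, 16, 4, 0] -> [0, 0, 16, 4]  score +0 (running 0)
row 2: [0, 0, 4, 2] -> [0, 0, 4, 2]  score +0 (running 0)
row 3: [2, 64, 0, 64] -> [0, 0, 2, 128]  score +128 (running 128)
Board after move:
  0   0   0   0
  0   0  16   4
  0   0   4   2
  0   0   2 128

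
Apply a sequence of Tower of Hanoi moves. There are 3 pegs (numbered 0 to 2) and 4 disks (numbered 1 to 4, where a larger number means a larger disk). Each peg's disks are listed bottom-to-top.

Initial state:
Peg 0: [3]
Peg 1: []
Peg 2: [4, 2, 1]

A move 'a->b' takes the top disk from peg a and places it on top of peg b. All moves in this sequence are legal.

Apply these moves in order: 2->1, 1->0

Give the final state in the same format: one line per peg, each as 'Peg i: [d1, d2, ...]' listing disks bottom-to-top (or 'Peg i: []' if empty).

Answer: Peg 0: [3, 1]
Peg 1: []
Peg 2: [4, 2]

Derivation:
After move 1 (2->1):
Peg 0: [3]
Peg 1: [1]
Peg 2: [4, 2]

After move 2 (1->0):
Peg 0: [3, 1]
Peg 1: []
Peg 2: [4, 2]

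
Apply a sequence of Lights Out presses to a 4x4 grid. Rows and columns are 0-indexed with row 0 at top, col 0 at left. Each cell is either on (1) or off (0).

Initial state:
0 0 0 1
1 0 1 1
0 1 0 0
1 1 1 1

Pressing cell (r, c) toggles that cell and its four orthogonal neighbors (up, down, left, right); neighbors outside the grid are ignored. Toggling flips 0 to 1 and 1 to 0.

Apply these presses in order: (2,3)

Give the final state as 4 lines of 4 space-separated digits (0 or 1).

Answer: 0 0 0 1
1 0 1 0
0 1 1 1
1 1 1 0

Derivation:
After press 1 at (2,3):
0 0 0 1
1 0 1 0
0 1 1 1
1 1 1 0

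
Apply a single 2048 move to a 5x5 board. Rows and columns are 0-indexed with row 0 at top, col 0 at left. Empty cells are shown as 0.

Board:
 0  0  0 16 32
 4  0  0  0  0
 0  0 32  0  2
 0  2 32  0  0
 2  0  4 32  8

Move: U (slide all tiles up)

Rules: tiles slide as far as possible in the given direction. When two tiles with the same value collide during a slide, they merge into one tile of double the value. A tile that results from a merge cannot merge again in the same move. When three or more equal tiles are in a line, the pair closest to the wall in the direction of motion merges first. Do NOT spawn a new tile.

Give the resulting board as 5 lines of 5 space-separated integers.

Answer:  4  2 64 16 32
 2  0  4 32  2
 0  0  0  0  8
 0  0  0  0  0
 0  0  0  0  0

Derivation:
Slide up:
col 0: [0, 4, 0, 0, 2] -> [4, 2, 0, 0, 0]
col 1: [0, 0, 0, 2, 0] -> [2, 0, 0, 0, 0]
col 2: [0, 0, 32, 32, 4] -> [64, 4, 0, 0, 0]
col 3: [16, 0, 0, 0, 32] -> [16, 32, 0, 0, 0]
col 4: [32, 0, 2, 0, 8] -> [32, 2, 8, 0, 0]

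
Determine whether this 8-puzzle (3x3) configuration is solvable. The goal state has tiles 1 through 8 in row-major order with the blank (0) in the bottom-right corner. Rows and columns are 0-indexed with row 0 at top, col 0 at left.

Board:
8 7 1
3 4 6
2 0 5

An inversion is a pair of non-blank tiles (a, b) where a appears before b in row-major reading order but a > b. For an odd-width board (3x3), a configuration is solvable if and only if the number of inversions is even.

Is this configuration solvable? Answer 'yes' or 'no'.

Inversions (pairs i<j in row-major order where tile[i] > tile[j] > 0): 17
17 is odd, so the puzzle is not solvable.

Answer: no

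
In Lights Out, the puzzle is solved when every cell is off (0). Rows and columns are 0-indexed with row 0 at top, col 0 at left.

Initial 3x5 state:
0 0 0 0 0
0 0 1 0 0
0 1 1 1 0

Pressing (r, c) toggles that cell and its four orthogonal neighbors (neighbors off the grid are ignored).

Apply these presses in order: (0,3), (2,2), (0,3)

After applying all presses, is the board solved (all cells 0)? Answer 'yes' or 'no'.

Answer: yes

Derivation:
After press 1 at (0,3):
0 0 1 1 1
0 0 1 1 0
0 1 1 1 0

After press 2 at (2,2):
0 0 1 1 1
0 0 0 1 0
0 0 0 0 0

After press 3 at (0,3):
0 0 0 0 0
0 0 0 0 0
0 0 0 0 0

Lights still on: 0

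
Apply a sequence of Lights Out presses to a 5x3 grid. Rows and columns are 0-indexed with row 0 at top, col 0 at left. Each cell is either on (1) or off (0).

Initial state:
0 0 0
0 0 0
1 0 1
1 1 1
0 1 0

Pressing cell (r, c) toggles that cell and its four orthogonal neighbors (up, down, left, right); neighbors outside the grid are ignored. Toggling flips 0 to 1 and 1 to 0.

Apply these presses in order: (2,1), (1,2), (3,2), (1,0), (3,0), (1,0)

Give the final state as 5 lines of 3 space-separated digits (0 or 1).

After press 1 at (2,1):
0 0 0
0 1 0
0 1 0
1 0 1
0 1 0

After press 2 at (1,2):
0 0 1
0 0 1
0 1 1
1 0 1
0 1 0

After press 3 at (3,2):
0 0 1
0 0 1
0 1 0
1 1 0
0 1 1

After press 4 at (1,0):
1 0 1
1 1 1
1 1 0
1 1 0
0 1 1

After press 5 at (3,0):
1 0 1
1 1 1
0 1 0
0 0 0
1 1 1

After press 6 at (1,0):
0 0 1
0 0 1
1 1 0
0 0 0
1 1 1

Answer: 0 0 1
0 0 1
1 1 0
0 0 0
1 1 1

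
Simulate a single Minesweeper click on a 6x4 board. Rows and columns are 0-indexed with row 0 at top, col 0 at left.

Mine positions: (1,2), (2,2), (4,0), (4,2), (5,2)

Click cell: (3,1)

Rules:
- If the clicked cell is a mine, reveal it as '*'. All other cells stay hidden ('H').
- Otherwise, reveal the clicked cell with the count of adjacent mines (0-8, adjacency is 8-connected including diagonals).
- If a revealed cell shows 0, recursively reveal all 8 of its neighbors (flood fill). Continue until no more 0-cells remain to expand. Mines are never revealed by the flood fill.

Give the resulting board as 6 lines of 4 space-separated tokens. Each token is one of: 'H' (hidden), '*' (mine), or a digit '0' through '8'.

H H H H
H H H H
H H H H
H 3 H H
H H H H
H H H H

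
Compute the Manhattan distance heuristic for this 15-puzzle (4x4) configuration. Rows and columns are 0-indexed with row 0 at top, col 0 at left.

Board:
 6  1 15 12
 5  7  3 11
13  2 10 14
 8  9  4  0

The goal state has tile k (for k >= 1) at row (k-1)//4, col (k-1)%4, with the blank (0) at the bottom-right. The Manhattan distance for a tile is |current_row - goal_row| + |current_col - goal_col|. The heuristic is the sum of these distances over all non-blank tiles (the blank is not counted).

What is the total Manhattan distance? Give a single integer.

Tile 6: (0,0)->(1,1) = 2
Tile 1: (0,1)->(0,0) = 1
Tile 15: (0,2)->(3,2) = 3
Tile 12: (0,3)->(2,3) = 2
Tile 5: (1,0)->(1,0) = 0
Tile 7: (1,1)->(1,2) = 1
Tile 3: (1,2)->(0,2) = 1
Tile 11: (1,3)->(2,2) = 2
Tile 13: (2,0)->(3,0) = 1
Tile 2: (2,1)->(0,1) = 2
Tile 10: (2,2)->(2,1) = 1
Tile 14: (2,3)->(3,1) = 3
Tile 8: (3,0)->(1,3) = 5
Tile 9: (3,1)->(2,0) = 2
Tile 4: (3,2)->(0,3) = 4
Sum: 2 + 1 + 3 + 2 + 0 + 1 + 1 + 2 + 1 + 2 + 1 + 3 + 5 + 2 + 4 = 30

Answer: 30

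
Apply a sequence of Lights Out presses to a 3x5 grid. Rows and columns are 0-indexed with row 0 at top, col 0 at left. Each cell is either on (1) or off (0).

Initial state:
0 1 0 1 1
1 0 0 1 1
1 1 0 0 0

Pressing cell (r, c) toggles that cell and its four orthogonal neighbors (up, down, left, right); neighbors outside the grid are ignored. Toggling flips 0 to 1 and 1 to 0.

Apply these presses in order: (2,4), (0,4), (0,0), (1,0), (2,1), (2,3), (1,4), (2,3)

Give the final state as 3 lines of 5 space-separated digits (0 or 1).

After press 1 at (2,4):
0 1 0 1 1
1 0 0 1 0
1 1 0 1 1

After press 2 at (0,4):
0 1 0 0 0
1 0 0 1 1
1 1 0 1 1

After press 3 at (0,0):
1 0 0 0 0
0 0 0 1 1
1 1 0 1 1

After press 4 at (1,0):
0 0 0 0 0
1 1 0 1 1
0 1 0 1 1

After press 5 at (2,1):
0 0 0 0 0
1 0 0 1 1
1 0 1 1 1

After press 6 at (2,3):
0 0 0 0 0
1 0 0 0 1
1 0 0 0 0

After press 7 at (1,4):
0 0 0 0 1
1 0 0 1 0
1 0 0 0 1

After press 8 at (2,3):
0 0 0 0 1
1 0 0 0 0
1 0 1 1 0

Answer: 0 0 0 0 1
1 0 0 0 0
1 0 1 1 0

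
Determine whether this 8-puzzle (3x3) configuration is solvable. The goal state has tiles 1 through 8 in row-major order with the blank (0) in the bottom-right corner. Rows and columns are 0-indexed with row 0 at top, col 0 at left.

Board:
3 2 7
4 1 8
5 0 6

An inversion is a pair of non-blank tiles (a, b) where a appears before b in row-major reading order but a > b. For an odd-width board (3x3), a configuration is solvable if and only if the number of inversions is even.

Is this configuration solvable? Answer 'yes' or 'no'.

Answer: yes

Derivation:
Inversions (pairs i<j in row-major order where tile[i] > tile[j] > 0): 10
10 is even, so the puzzle is solvable.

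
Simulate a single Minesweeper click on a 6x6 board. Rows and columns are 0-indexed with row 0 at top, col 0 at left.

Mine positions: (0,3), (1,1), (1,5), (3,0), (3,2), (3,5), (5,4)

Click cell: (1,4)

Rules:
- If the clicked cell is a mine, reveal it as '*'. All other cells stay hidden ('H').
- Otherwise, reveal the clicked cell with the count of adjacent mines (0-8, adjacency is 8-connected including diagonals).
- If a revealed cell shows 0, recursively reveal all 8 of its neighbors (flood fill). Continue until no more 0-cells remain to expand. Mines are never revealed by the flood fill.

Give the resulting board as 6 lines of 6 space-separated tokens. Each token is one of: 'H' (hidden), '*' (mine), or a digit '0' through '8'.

H H H H H H
H H H H 2 H
H H H H H H
H H H H H H
H H H H H H
H H H H H H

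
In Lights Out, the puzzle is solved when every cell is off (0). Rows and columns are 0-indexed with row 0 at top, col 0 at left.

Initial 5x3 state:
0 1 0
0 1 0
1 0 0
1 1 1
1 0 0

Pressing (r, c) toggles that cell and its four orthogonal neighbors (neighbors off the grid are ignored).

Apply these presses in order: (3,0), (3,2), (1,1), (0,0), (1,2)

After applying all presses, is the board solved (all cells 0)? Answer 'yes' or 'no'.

After press 1 at (3,0):
0 1 0
0 1 0
0 0 0
0 0 1
0 0 0

After press 2 at (3,2):
0 1 0
0 1 0
0 0 1
0 1 0
0 0 1

After press 3 at (1,1):
0 0 0
1 0 1
0 1 1
0 1 0
0 0 1

After press 4 at (0,0):
1 1 0
0 0 1
0 1 1
0 1 0
0 0 1

After press 5 at (1,2):
1 1 1
0 1 0
0 1 0
0 1 0
0 0 1

Lights still on: 7

Answer: no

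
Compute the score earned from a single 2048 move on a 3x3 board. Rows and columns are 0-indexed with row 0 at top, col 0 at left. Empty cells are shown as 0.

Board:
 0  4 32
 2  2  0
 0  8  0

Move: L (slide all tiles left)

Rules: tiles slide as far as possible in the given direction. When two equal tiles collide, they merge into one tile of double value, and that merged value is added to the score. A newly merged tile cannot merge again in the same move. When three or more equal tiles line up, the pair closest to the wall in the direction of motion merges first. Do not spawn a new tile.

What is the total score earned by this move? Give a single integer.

Slide left:
row 0: [0, 4, 32] -> [4, 32, 0]  score +0 (running 0)
row 1: [2, 2, 0] -> [4, 0, 0]  score +4 (running 4)
row 2: [0, 8, 0] -> [8, 0, 0]  score +0 (running 4)
Board after move:
 4 32  0
 4  0  0
 8  0  0

Answer: 4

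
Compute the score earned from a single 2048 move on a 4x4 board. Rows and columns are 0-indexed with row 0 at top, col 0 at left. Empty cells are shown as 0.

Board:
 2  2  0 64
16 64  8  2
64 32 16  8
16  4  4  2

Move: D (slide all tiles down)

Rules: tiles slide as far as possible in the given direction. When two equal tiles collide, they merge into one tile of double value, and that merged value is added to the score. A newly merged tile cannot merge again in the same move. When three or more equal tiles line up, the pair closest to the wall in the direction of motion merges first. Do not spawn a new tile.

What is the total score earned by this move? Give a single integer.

Slide down:
col 0: [2, 16, 64, 16] -> [2, 16, 64, 16]  score +0 (running 0)
col 1: [2, 64, 32, 4] -> [2, 64, 32, 4]  score +0 (running 0)
col 2: [0, 8, 16, 4] -> [0, 8, 16, 4]  score +0 (running 0)
col 3: [64, 2, 8, 2] -> [64, 2, 8, 2]  score +0 (running 0)
Board after move:
 2  2  0 64
16 64  8  2
64 32 16  8
16  4  4  2

Answer: 0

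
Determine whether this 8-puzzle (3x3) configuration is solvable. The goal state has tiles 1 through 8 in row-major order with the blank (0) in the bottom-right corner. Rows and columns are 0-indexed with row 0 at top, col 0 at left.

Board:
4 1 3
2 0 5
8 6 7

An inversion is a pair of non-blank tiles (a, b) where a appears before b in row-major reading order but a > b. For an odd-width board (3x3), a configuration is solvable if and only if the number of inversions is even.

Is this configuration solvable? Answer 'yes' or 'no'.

Answer: yes

Derivation:
Inversions (pairs i<j in row-major order where tile[i] > tile[j] > 0): 6
6 is even, so the puzzle is solvable.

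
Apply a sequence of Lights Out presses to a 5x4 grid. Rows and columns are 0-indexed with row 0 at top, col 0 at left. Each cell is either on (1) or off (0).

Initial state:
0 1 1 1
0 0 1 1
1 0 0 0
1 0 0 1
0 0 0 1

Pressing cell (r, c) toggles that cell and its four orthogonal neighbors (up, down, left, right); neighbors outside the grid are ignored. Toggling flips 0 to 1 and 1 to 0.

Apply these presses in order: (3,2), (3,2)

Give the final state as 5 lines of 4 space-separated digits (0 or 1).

After press 1 at (3,2):
0 1 1 1
0 0 1 1
1 0 1 0
1 1 1 0
0 0 1 1

After press 2 at (3,2):
0 1 1 1
0 0 1 1
1 0 0 0
1 0 0 1
0 0 0 1

Answer: 0 1 1 1
0 0 1 1
1 0 0 0
1 0 0 1
0 0 0 1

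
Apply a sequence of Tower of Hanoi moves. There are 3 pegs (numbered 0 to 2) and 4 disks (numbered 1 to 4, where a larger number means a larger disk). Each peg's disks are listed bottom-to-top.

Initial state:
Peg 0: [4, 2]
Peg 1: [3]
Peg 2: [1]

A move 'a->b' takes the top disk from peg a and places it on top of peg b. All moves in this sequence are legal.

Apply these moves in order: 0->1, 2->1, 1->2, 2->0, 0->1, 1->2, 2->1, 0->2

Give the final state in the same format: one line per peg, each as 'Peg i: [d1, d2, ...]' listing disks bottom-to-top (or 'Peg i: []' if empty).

After move 1 (0->1):
Peg 0: [4]
Peg 1: [3, 2]
Peg 2: [1]

After move 2 (2->1):
Peg 0: [4]
Peg 1: [3, 2, 1]
Peg 2: []

After move 3 (1->2):
Peg 0: [4]
Peg 1: [3, 2]
Peg 2: [1]

After move 4 (2->0):
Peg 0: [4, 1]
Peg 1: [3, 2]
Peg 2: []

After move 5 (0->1):
Peg 0: [4]
Peg 1: [3, 2, 1]
Peg 2: []

After move 6 (1->2):
Peg 0: [4]
Peg 1: [3, 2]
Peg 2: [1]

After move 7 (2->1):
Peg 0: [4]
Peg 1: [3, 2, 1]
Peg 2: []

After move 8 (0->2):
Peg 0: []
Peg 1: [3, 2, 1]
Peg 2: [4]

Answer: Peg 0: []
Peg 1: [3, 2, 1]
Peg 2: [4]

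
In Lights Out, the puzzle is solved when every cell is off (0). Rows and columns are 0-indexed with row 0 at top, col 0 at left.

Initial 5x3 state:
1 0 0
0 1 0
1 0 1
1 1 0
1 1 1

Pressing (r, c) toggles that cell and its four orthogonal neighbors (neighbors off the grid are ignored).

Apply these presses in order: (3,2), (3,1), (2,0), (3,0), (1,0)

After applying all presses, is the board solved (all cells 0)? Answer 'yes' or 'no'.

Answer: yes

Derivation:
After press 1 at (3,2):
1 0 0
0 1 0
1 0 0
1 0 1
1 1 0

After press 2 at (3,1):
1 0 0
0 1 0
1 1 0
0 1 0
1 0 0

After press 3 at (2,0):
1 0 0
1 1 0
0 0 0
1 1 0
1 0 0

After press 4 at (3,0):
1 0 0
1 1 0
1 0 0
0 0 0
0 0 0

After press 5 at (1,0):
0 0 0
0 0 0
0 0 0
0 0 0
0 0 0

Lights still on: 0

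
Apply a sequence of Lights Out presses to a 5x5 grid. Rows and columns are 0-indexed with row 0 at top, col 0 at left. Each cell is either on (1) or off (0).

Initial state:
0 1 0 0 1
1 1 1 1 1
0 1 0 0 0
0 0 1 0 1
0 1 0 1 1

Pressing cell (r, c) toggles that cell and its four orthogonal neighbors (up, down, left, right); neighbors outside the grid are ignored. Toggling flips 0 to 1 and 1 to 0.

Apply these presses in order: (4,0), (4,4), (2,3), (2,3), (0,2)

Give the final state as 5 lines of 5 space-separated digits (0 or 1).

Answer: 0 0 1 1 1
1 1 0 1 1
0 1 0 0 0
1 0 1 0 0
1 0 0 0 0

Derivation:
After press 1 at (4,0):
0 1 0 0 1
1 1 1 1 1
0 1 0 0 0
1 0 1 0 1
1 0 0 1 1

After press 2 at (4,4):
0 1 0 0 1
1 1 1 1 1
0 1 0 0 0
1 0 1 0 0
1 0 0 0 0

After press 3 at (2,3):
0 1 0 0 1
1 1 1 0 1
0 1 1 1 1
1 0 1 1 0
1 0 0 0 0

After press 4 at (2,3):
0 1 0 0 1
1 1 1 1 1
0 1 0 0 0
1 0 1 0 0
1 0 0 0 0

After press 5 at (0,2):
0 0 1 1 1
1 1 0 1 1
0 1 0 0 0
1 0 1 0 0
1 0 0 0 0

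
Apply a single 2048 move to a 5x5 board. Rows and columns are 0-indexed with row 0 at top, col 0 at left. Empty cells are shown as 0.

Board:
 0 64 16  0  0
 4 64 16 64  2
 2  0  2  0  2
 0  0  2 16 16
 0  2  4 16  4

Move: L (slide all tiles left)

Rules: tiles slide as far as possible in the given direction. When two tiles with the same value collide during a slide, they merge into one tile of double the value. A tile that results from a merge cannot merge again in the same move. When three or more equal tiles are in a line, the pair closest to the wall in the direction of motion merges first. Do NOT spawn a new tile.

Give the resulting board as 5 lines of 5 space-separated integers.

Answer: 64 16  0  0  0
 4 64 16 64  2
 4  2  0  0  0
 2 32  0  0  0
 2  4 16  4  0

Derivation:
Slide left:
row 0: [0, 64, 16, 0, 0] -> [64, 16, 0, 0, 0]
row 1: [4, 64, 16, 64, 2] -> [4, 64, 16, 64, 2]
row 2: [2, 0, 2, 0, 2] -> [4, 2, 0, 0, 0]
row 3: [0, 0, 2, 16, 16] -> [2, 32, 0, 0, 0]
row 4: [0, 2, 4, 16, 4] -> [2, 4, 16, 4, 0]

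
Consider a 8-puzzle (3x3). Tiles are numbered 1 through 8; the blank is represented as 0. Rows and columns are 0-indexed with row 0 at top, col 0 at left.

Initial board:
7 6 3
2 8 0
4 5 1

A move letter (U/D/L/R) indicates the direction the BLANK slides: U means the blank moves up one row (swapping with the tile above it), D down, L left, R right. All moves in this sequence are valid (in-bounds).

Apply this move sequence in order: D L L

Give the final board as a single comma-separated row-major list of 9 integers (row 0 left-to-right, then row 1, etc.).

After move 1 (D):
7 6 3
2 8 1
4 5 0

After move 2 (L):
7 6 3
2 8 1
4 0 5

After move 3 (L):
7 6 3
2 8 1
0 4 5

Answer: 7, 6, 3, 2, 8, 1, 0, 4, 5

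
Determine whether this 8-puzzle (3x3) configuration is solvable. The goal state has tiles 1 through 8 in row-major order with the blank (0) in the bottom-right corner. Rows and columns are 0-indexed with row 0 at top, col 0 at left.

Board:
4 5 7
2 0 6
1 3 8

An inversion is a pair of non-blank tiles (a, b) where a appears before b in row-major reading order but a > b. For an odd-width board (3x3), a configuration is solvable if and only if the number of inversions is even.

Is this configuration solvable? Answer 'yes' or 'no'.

Inversions (pairs i<j in row-major order where tile[i] > tile[j] > 0): 13
13 is odd, so the puzzle is not solvable.

Answer: no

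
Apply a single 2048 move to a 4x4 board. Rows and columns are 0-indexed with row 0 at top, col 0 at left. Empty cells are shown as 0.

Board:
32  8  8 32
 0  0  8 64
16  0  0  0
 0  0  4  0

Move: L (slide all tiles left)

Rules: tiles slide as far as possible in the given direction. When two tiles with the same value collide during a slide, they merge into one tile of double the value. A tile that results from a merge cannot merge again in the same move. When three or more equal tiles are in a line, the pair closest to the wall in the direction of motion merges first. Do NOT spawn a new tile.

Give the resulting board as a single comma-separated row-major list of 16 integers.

Answer: 32, 16, 32, 0, 8, 64, 0, 0, 16, 0, 0, 0, 4, 0, 0, 0

Derivation:
Slide left:
row 0: [32, 8, 8, 32] -> [32, 16, 32, 0]
row 1: [0, 0, 8, 64] -> [8, 64, 0, 0]
row 2: [16, 0, 0, 0] -> [16, 0, 0, 0]
row 3: [0, 0, 4, 0] -> [4, 0, 0, 0]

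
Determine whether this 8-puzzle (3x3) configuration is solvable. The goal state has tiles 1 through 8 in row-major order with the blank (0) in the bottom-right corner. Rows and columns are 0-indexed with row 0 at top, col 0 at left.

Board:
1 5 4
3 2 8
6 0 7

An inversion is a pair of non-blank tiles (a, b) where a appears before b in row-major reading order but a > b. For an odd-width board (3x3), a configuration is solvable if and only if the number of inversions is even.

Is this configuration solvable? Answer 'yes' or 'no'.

Inversions (pairs i<j in row-major order where tile[i] > tile[j] > 0): 8
8 is even, so the puzzle is solvable.

Answer: yes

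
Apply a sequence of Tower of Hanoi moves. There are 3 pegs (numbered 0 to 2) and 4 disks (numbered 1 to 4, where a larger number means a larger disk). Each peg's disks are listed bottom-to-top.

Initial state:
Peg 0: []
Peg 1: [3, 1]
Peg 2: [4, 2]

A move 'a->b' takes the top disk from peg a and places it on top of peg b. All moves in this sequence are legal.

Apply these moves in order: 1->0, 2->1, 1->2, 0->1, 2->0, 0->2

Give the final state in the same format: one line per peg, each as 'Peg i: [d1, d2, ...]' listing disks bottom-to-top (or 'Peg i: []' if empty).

Answer: Peg 0: []
Peg 1: [3, 1]
Peg 2: [4, 2]

Derivation:
After move 1 (1->0):
Peg 0: [1]
Peg 1: [3]
Peg 2: [4, 2]

After move 2 (2->1):
Peg 0: [1]
Peg 1: [3, 2]
Peg 2: [4]

After move 3 (1->2):
Peg 0: [1]
Peg 1: [3]
Peg 2: [4, 2]

After move 4 (0->1):
Peg 0: []
Peg 1: [3, 1]
Peg 2: [4, 2]

After move 5 (2->0):
Peg 0: [2]
Peg 1: [3, 1]
Peg 2: [4]

After move 6 (0->2):
Peg 0: []
Peg 1: [3, 1]
Peg 2: [4, 2]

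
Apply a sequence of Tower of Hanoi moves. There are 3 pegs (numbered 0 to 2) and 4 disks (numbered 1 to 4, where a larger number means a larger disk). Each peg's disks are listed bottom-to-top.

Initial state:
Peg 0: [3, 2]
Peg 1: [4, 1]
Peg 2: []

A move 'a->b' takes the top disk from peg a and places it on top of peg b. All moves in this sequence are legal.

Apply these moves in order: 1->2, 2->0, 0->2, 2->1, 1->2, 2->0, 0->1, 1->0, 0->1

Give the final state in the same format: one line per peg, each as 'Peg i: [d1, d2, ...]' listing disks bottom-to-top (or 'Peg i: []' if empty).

After move 1 (1->2):
Peg 0: [3, 2]
Peg 1: [4]
Peg 2: [1]

After move 2 (2->0):
Peg 0: [3, 2, 1]
Peg 1: [4]
Peg 2: []

After move 3 (0->2):
Peg 0: [3, 2]
Peg 1: [4]
Peg 2: [1]

After move 4 (2->1):
Peg 0: [3, 2]
Peg 1: [4, 1]
Peg 2: []

After move 5 (1->2):
Peg 0: [3, 2]
Peg 1: [4]
Peg 2: [1]

After move 6 (2->0):
Peg 0: [3, 2, 1]
Peg 1: [4]
Peg 2: []

After move 7 (0->1):
Peg 0: [3, 2]
Peg 1: [4, 1]
Peg 2: []

After move 8 (1->0):
Peg 0: [3, 2, 1]
Peg 1: [4]
Peg 2: []

After move 9 (0->1):
Peg 0: [3, 2]
Peg 1: [4, 1]
Peg 2: []

Answer: Peg 0: [3, 2]
Peg 1: [4, 1]
Peg 2: []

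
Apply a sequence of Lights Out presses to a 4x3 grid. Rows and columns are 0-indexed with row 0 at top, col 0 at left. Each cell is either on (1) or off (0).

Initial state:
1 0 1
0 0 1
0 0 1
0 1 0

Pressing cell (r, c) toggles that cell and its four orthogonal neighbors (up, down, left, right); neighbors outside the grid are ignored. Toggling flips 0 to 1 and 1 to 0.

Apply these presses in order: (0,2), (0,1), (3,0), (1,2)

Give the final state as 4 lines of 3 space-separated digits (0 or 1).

Answer: 0 0 0
0 0 1
1 0 0
1 0 0

Derivation:
After press 1 at (0,2):
1 1 0
0 0 0
0 0 1
0 1 0

After press 2 at (0,1):
0 0 1
0 1 0
0 0 1
0 1 0

After press 3 at (3,0):
0 0 1
0 1 0
1 0 1
1 0 0

After press 4 at (1,2):
0 0 0
0 0 1
1 0 0
1 0 0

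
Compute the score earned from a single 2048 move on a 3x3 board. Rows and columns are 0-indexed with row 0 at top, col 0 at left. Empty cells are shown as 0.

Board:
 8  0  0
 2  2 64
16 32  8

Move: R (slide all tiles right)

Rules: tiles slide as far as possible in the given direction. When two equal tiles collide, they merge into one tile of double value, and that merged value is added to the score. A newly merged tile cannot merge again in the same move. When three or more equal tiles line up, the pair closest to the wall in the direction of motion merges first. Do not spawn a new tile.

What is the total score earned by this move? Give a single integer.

Slide right:
row 0: [8, 0, 0] -> [0, 0, 8]  score +0 (running 0)
row 1: [2, 2, 64] -> [0, 4, 64]  score +4 (running 4)
row 2: [16, 32, 8] -> [16, 32, 8]  score +0 (running 4)
Board after move:
 0  0  8
 0  4 64
16 32  8

Answer: 4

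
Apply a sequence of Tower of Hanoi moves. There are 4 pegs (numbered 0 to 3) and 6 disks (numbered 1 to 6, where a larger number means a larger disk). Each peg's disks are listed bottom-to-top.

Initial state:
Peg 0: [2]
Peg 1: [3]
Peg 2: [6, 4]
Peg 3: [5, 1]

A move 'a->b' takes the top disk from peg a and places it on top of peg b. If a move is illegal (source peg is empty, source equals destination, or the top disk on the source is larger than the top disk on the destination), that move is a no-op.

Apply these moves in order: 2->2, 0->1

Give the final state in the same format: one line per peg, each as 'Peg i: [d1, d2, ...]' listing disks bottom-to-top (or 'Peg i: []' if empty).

After move 1 (2->2):
Peg 0: [2]
Peg 1: [3]
Peg 2: [6, 4]
Peg 3: [5, 1]

After move 2 (0->1):
Peg 0: []
Peg 1: [3, 2]
Peg 2: [6, 4]
Peg 3: [5, 1]

Answer: Peg 0: []
Peg 1: [3, 2]
Peg 2: [6, 4]
Peg 3: [5, 1]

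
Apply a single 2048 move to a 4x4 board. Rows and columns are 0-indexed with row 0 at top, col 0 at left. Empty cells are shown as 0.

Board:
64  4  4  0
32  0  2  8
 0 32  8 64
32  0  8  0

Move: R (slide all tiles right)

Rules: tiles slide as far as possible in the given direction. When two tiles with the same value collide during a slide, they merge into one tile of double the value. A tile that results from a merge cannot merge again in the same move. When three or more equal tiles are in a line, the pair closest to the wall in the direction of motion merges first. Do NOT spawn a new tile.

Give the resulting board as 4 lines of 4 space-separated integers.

Answer:  0  0 64  8
 0 32  2  8
 0 32  8 64
 0  0 32  8

Derivation:
Slide right:
row 0: [64, 4, 4, 0] -> [0, 0, 64, 8]
row 1: [32, 0, 2, 8] -> [0, 32, 2, 8]
row 2: [0, 32, 8, 64] -> [0, 32, 8, 64]
row 3: [32, 0, 8, 0] -> [0, 0, 32, 8]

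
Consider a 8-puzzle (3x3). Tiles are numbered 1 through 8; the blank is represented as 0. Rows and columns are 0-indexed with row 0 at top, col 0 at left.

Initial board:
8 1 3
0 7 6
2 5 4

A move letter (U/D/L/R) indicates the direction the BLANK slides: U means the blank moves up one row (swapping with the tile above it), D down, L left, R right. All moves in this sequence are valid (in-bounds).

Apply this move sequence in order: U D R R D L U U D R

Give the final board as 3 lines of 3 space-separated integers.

After move 1 (U):
0 1 3
8 7 6
2 5 4

After move 2 (D):
8 1 3
0 7 6
2 5 4

After move 3 (R):
8 1 3
7 0 6
2 5 4

After move 4 (R):
8 1 3
7 6 0
2 5 4

After move 5 (D):
8 1 3
7 6 4
2 5 0

After move 6 (L):
8 1 3
7 6 4
2 0 5

After move 7 (U):
8 1 3
7 0 4
2 6 5

After move 8 (U):
8 0 3
7 1 4
2 6 5

After move 9 (D):
8 1 3
7 0 4
2 6 5

After move 10 (R):
8 1 3
7 4 0
2 6 5

Answer: 8 1 3
7 4 0
2 6 5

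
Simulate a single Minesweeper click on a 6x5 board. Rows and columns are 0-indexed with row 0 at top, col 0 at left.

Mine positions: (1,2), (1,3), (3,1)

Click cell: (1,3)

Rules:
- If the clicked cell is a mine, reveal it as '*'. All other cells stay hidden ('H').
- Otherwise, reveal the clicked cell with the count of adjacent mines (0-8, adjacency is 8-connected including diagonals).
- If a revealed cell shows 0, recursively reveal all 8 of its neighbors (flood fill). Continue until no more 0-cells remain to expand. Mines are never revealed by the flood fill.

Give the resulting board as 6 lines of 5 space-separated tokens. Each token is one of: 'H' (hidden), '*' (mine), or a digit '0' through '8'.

H H H H H
H H H * H
H H H H H
H H H H H
H H H H H
H H H H H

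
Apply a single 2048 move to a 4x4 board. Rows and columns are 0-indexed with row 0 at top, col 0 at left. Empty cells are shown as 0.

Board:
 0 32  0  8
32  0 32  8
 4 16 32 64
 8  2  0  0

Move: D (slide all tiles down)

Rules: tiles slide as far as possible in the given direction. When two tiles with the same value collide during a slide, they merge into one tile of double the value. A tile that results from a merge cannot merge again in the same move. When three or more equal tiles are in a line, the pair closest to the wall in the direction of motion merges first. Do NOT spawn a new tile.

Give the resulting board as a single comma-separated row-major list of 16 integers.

Answer: 0, 0, 0, 0, 32, 32, 0, 0, 4, 16, 0, 16, 8, 2, 64, 64

Derivation:
Slide down:
col 0: [0, 32, 4, 8] -> [0, 32, 4, 8]
col 1: [32, 0, 16, 2] -> [0, 32, 16, 2]
col 2: [0, 32, 32, 0] -> [0, 0, 0, 64]
col 3: [8, 8, 64, 0] -> [0, 0, 16, 64]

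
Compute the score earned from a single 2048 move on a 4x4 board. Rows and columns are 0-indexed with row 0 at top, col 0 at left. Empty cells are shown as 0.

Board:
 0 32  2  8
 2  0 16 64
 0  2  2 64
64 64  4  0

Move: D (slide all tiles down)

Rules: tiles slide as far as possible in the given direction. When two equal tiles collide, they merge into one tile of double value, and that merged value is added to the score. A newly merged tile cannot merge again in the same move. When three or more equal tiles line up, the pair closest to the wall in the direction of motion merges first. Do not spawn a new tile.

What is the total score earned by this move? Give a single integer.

Answer: 128

Derivation:
Slide down:
col 0: [0, 2, 0, 64] -> [0, 0, 2, 64]  score +0 (running 0)
col 1: [32, 0, 2, 64] -> [0, 32, 2, 64]  score +0 (running 0)
col 2: [2, 16, 2, 4] -> [2, 16, 2, 4]  score +0 (running 0)
col 3: [8, 64, 64, 0] -> [0, 0, 8, 128]  score +128 (running 128)
Board after move:
  0   0   2   0
  0  32  16   0
  2   2   2   8
 64  64   4 128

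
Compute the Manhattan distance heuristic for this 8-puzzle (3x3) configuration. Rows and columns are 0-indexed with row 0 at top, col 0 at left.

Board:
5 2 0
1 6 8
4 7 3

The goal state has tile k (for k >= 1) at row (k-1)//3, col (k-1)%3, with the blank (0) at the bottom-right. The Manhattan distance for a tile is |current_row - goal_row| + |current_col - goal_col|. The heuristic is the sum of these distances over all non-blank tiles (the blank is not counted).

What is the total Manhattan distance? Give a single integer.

Answer: 10

Derivation:
Tile 5: at (0,0), goal (1,1), distance |0-1|+|0-1| = 2
Tile 2: at (0,1), goal (0,1), distance |0-0|+|1-1| = 0
Tile 1: at (1,0), goal (0,0), distance |1-0|+|0-0| = 1
Tile 6: at (1,1), goal (1,2), distance |1-1|+|1-2| = 1
Tile 8: at (1,2), goal (2,1), distance |1-2|+|2-1| = 2
Tile 4: at (2,0), goal (1,0), distance |2-1|+|0-0| = 1
Tile 7: at (2,1), goal (2,0), distance |2-2|+|1-0| = 1
Tile 3: at (2,2), goal (0,2), distance |2-0|+|2-2| = 2
Sum: 2 + 0 + 1 + 1 + 2 + 1 + 1 + 2 = 10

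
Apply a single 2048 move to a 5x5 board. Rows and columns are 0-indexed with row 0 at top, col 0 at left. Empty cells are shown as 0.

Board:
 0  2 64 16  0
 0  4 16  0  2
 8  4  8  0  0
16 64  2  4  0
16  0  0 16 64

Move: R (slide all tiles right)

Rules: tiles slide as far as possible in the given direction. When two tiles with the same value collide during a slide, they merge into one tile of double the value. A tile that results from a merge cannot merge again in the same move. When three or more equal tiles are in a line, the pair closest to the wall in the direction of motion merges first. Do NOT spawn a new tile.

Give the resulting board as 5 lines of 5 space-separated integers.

Answer:  0  0  2 64 16
 0  0  4 16  2
 0  0  8  4  8
 0 16 64  2  4
 0  0  0 32 64

Derivation:
Slide right:
row 0: [0, 2, 64, 16, 0] -> [0, 0, 2, 64, 16]
row 1: [0, 4, 16, 0, 2] -> [0, 0, 4, 16, 2]
row 2: [8, 4, 8, 0, 0] -> [0, 0, 8, 4, 8]
row 3: [16, 64, 2, 4, 0] -> [0, 16, 64, 2, 4]
row 4: [16, 0, 0, 16, 64] -> [0, 0, 0, 32, 64]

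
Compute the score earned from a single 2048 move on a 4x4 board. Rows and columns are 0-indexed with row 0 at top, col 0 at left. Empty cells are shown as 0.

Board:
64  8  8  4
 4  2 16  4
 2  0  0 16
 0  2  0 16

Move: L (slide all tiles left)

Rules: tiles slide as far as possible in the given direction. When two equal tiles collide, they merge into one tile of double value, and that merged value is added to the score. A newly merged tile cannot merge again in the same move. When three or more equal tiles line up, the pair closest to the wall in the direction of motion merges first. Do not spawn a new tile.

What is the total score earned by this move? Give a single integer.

Slide left:
row 0: [64, 8, 8, 4] -> [64, 16, 4, 0]  score +16 (running 16)
row 1: [4, 2, 16, 4] -> [4, 2, 16, 4]  score +0 (running 16)
row 2: [2, 0, 0, 16] -> [2, 16, 0, 0]  score +0 (running 16)
row 3: [0, 2, 0, 16] -> [2, 16, 0, 0]  score +0 (running 16)
Board after move:
64 16  4  0
 4  2 16  4
 2 16  0  0
 2 16  0  0

Answer: 16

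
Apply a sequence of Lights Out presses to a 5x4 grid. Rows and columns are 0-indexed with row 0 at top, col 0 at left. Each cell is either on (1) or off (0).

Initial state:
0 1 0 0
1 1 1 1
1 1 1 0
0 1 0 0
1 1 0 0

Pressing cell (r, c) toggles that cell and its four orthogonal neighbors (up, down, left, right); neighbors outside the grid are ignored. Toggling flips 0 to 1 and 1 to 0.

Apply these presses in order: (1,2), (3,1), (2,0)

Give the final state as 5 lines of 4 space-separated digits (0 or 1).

After press 1 at (1,2):
0 1 1 0
1 0 0 0
1 1 0 0
0 1 0 0
1 1 0 0

After press 2 at (3,1):
0 1 1 0
1 0 0 0
1 0 0 0
1 0 1 0
1 0 0 0

After press 3 at (2,0):
0 1 1 0
0 0 0 0
0 1 0 0
0 0 1 0
1 0 0 0

Answer: 0 1 1 0
0 0 0 0
0 1 0 0
0 0 1 0
1 0 0 0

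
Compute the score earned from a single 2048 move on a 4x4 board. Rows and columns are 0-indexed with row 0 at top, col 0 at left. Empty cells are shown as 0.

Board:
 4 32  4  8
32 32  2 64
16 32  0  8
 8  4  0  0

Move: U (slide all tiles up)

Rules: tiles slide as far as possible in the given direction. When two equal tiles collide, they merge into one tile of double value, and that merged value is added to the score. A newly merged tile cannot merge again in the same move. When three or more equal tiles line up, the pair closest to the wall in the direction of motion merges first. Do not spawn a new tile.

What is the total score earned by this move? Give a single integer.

Slide up:
col 0: [4, 32, 16, 8] -> [4, 32, 16, 8]  score +0 (running 0)
col 1: [32, 32, 32, 4] -> [64, 32, 4, 0]  score +64 (running 64)
col 2: [4, 2, 0, 0] -> [4, 2, 0, 0]  score +0 (running 64)
col 3: [8, 64, 8, 0] -> [8, 64, 8, 0]  score +0 (running 64)
Board after move:
 4 64  4  8
32 32  2 64
16  4  0  8
 8  0  0  0

Answer: 64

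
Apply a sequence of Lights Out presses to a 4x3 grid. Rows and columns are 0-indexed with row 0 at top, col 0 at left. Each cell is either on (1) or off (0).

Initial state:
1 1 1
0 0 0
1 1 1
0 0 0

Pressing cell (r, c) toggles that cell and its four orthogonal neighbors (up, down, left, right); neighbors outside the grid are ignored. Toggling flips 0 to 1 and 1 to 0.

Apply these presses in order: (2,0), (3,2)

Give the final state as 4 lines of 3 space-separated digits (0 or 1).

Answer: 1 1 1
1 0 0
0 0 0
1 1 1

Derivation:
After press 1 at (2,0):
1 1 1
1 0 0
0 0 1
1 0 0

After press 2 at (3,2):
1 1 1
1 0 0
0 0 0
1 1 1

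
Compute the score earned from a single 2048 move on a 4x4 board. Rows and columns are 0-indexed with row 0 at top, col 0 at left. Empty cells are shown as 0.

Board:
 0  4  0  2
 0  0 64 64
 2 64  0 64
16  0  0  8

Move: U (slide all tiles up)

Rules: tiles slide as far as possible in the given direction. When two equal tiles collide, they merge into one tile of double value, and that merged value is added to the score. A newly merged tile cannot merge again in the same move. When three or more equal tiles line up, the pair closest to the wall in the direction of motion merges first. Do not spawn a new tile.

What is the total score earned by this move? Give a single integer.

Slide up:
col 0: [0, 0, 2, 16] -> [2, 16, 0, 0]  score +0 (running 0)
col 1: [4, 0, 64, 0] -> [4, 64, 0, 0]  score +0 (running 0)
col 2: [0, 64, 0, 0] -> [64, 0, 0, 0]  score +0 (running 0)
col 3: [2, 64, 64, 8] -> [2, 128, 8, 0]  score +128 (running 128)
Board after move:
  2   4  64   2
 16  64   0 128
  0   0   0   8
  0   0   0   0

Answer: 128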